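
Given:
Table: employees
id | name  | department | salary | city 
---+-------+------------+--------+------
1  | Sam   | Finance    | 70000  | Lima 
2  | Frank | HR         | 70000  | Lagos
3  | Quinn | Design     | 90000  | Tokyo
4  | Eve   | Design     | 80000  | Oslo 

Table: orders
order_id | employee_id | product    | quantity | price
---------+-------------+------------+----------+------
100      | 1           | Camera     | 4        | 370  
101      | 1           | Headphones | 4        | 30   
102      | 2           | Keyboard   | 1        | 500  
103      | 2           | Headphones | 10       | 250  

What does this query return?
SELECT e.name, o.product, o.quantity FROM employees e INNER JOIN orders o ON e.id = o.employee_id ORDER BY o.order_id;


Joining employees.id = orders.employee_id:
  employee Sam (id=1) -> order Camera
  employee Sam (id=1) -> order Headphones
  employee Frank (id=2) -> order Keyboard
  employee Frank (id=2) -> order Headphones


4 rows:
Sam, Camera, 4
Sam, Headphones, 4
Frank, Keyboard, 1
Frank, Headphones, 10


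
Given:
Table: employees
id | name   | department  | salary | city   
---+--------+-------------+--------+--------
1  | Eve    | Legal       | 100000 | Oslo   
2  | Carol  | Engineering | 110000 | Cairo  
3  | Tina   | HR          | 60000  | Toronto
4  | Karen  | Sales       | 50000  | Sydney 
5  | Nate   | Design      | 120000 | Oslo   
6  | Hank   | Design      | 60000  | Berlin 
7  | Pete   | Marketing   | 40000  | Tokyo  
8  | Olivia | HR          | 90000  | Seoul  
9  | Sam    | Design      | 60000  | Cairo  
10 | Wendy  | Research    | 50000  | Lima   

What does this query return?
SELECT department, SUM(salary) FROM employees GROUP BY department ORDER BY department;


Summing salary within each department:
  Design: 120000 + 60000 + 60000 = 240000
  Engineering: 110000 = 110000
  HR: 60000 + 90000 = 150000
  Legal: 100000 = 100000
  Marketing: 40000 = 40000
  Research: 50000 = 50000
  Sales: 50000 = 50000


7 groups:
Design, 240000
Engineering, 110000
HR, 150000
Legal, 100000
Marketing, 40000
Research, 50000
Sales, 50000


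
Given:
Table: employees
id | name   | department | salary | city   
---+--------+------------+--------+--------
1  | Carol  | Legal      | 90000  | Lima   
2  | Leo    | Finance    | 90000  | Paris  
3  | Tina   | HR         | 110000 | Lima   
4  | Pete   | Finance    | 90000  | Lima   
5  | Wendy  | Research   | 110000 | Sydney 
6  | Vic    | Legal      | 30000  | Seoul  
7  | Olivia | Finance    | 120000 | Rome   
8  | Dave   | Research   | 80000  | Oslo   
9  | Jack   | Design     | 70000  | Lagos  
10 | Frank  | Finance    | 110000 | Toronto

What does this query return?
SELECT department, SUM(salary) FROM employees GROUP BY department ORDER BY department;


Summing salary within each department:
  Design: 70000 = 70000
  Finance: 90000 + 90000 + 120000 + 110000 = 410000
  HR: 110000 = 110000
  Legal: 90000 + 30000 = 120000
  Research: 110000 + 80000 = 190000


5 groups:
Design, 70000
Finance, 410000
HR, 110000
Legal, 120000
Research, 190000


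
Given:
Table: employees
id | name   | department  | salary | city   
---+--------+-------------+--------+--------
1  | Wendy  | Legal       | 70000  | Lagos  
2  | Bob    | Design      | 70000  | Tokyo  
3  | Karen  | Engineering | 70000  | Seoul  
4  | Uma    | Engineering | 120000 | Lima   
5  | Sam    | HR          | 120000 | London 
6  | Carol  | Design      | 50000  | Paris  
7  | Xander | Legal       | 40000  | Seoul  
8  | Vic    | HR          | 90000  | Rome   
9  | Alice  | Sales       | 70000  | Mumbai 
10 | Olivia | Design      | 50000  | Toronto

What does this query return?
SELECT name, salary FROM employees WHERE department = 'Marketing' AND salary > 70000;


Filtering: department = 'Marketing' AND salary > 70000
Matching: 0 rows

Empty result set (0 rows)


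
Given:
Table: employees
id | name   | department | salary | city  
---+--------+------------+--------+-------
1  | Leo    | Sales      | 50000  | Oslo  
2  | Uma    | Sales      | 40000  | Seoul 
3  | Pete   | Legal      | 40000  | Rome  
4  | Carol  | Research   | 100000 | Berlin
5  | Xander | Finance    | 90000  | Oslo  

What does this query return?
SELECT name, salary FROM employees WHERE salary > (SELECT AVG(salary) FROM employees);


Subquery: AVG(salary) = 64000.0
Filtering: salary > 64000.0
  Carol (100000) -> MATCH
  Xander (90000) -> MATCH


2 rows:
Carol, 100000
Xander, 90000


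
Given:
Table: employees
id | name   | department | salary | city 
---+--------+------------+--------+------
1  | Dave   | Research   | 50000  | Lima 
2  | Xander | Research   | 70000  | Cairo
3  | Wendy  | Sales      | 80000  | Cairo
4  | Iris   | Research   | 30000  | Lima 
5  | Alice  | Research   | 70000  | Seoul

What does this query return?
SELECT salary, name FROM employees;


Projecting columns: salary, name

5 rows:
50000, Dave
70000, Xander
80000, Wendy
30000, Iris
70000, Alice


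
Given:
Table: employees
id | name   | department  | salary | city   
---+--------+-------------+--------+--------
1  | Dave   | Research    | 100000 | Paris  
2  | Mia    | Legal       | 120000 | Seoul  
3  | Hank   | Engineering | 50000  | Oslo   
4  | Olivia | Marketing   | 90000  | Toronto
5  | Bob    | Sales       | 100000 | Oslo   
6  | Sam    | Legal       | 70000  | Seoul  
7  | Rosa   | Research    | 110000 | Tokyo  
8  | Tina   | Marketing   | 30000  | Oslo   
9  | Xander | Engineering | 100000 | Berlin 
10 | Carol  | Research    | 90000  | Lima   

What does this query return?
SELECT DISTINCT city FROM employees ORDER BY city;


All 'city' values (row order): Paris, Seoul, Oslo, Toronto, Oslo, Seoul, Tokyo, Oslo, Berlin, Lima
Removing duplicates leaves 7 unique value(s).

7 values:
Berlin
Lima
Oslo
Paris
Seoul
Tokyo
Toronto


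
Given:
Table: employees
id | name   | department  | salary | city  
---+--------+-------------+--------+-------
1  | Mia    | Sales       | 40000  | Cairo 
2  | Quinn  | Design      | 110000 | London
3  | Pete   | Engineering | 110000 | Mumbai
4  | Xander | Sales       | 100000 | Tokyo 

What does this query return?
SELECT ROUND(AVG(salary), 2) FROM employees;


SUM(salary) = 360000
COUNT = 4
ROUND(AVG, 2) = ROUND(360000 / 4, 2) = 90000.0

90000.0


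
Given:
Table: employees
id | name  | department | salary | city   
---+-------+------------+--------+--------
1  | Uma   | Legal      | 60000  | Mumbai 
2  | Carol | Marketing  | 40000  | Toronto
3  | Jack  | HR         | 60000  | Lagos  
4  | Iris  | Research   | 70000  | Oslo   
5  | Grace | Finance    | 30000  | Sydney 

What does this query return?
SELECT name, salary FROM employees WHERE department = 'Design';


Filtering: department = 'Design'
Matching rows: 0

Empty result set (0 rows)


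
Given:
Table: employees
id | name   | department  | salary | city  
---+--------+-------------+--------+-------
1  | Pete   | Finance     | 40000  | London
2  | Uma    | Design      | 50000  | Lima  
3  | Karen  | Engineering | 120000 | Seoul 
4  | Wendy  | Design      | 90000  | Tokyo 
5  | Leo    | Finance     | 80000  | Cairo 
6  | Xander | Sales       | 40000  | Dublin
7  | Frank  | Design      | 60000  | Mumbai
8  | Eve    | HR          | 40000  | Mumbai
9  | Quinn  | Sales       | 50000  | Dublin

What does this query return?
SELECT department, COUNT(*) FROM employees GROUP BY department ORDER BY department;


Assigning each row to its department group:
  Pete -> Finance
  Uma -> Design
  Karen -> Engineering
  Wendy -> Design
  Leo -> Finance
  Xander -> Sales
  Frank -> Design
  Eve -> HR
  Quinn -> Sales


5 groups:
Design, 3
Engineering, 1
Finance, 2
HR, 1
Sales, 2


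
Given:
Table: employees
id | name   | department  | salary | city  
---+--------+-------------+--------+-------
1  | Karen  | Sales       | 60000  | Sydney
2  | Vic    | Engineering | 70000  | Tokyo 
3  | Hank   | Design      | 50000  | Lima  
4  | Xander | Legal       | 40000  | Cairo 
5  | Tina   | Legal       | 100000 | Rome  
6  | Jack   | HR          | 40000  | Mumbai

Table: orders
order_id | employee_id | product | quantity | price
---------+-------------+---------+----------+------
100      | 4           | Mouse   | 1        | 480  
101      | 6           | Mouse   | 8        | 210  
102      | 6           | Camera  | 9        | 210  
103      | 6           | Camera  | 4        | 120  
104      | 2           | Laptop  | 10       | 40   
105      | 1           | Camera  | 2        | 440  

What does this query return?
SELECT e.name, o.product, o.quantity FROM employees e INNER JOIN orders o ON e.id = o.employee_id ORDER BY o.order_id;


Joining employees.id = orders.employee_id:
  employee Xander (id=4) -> order Mouse
  employee Jack (id=6) -> order Mouse
  employee Jack (id=6) -> order Camera
  employee Jack (id=6) -> order Camera
  employee Vic (id=2) -> order Laptop
  employee Karen (id=1) -> order Camera


6 rows:
Xander, Mouse, 1
Jack, Mouse, 8
Jack, Camera, 9
Jack, Camera, 4
Vic, Laptop, 10
Karen, Camera, 2


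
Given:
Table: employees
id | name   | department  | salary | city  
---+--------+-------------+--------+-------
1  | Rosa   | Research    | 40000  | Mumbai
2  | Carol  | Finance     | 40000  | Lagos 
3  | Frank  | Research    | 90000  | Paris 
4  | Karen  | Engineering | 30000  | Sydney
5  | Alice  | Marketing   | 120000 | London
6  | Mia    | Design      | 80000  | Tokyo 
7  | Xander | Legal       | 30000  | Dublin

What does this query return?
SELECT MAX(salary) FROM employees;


Salaries: 40000, 40000, 90000, 30000, 120000, 80000, 30000
MAX = 120000

120000


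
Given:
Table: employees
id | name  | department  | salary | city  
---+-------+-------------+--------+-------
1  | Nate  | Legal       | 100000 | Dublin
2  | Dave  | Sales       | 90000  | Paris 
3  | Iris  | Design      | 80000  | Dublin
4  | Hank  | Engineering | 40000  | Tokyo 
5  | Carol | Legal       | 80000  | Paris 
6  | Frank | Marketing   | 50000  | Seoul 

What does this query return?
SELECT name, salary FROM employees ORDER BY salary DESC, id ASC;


Sorting by salary DESC, then id ASC for ties

6 rows:
Nate, 100000
Dave, 90000
Iris, 80000
Carol, 80000
Frank, 50000
Hank, 40000


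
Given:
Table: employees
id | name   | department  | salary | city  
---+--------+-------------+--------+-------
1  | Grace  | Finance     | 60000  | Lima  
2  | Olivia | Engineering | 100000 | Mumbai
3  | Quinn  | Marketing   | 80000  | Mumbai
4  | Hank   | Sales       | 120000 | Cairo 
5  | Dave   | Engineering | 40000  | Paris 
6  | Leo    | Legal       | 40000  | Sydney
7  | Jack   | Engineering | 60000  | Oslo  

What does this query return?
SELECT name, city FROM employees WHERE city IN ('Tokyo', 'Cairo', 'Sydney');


Filtering: city IN ('Tokyo', 'Cairo', 'Sydney')
Matching: 2 rows

2 rows:
Hank, Cairo
Leo, Sydney


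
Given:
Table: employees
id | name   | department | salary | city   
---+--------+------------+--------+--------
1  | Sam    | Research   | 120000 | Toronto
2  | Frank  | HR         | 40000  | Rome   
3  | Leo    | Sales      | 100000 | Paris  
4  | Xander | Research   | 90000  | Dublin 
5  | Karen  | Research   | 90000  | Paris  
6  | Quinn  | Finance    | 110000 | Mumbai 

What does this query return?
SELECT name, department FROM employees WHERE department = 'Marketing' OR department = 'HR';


Filtering: department = 'Marketing' OR 'HR'
Matching: 1 rows

1 rows:
Frank, HR


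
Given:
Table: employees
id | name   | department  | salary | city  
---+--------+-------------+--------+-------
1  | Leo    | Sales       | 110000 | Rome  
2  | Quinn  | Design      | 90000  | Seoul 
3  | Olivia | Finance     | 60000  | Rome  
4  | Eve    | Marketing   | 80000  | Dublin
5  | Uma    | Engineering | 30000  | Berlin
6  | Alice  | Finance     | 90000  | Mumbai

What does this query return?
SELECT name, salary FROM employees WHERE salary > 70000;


Filtering: salary > 70000
Matching: 4 rows

4 rows:
Leo, 110000
Quinn, 90000
Eve, 80000
Alice, 90000


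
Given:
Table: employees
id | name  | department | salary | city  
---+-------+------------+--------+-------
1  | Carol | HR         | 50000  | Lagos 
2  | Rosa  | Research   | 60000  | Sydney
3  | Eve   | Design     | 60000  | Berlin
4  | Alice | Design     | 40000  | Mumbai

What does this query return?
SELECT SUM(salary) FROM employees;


SUM(salary) = 50000 + 60000 + 60000 + 40000 = 210000

210000


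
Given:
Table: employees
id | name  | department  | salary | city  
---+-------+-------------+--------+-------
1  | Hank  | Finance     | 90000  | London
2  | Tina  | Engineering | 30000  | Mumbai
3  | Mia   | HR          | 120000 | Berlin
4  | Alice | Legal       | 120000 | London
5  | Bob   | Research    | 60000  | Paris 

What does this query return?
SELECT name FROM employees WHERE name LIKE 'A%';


LIKE 'A%' matches names starting with 'A'
Matching: 1

1 rows:
Alice


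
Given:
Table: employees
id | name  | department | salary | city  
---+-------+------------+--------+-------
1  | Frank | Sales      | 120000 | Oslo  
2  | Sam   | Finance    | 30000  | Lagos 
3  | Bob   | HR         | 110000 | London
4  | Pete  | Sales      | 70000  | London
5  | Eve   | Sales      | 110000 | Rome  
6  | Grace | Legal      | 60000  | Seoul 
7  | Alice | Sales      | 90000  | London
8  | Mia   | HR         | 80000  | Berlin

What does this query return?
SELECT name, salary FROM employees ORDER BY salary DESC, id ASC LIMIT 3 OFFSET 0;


Sort by salary DESC (id ASC tiebreak), then skip 0 and take 3
Rows 1 through 3

3 rows:
Frank, 120000
Bob, 110000
Eve, 110000


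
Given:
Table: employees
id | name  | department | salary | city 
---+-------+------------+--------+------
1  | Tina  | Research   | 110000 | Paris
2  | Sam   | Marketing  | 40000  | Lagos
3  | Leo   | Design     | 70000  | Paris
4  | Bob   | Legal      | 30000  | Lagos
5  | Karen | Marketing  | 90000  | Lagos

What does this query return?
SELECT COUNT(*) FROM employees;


COUNT(*) counts all rows

5


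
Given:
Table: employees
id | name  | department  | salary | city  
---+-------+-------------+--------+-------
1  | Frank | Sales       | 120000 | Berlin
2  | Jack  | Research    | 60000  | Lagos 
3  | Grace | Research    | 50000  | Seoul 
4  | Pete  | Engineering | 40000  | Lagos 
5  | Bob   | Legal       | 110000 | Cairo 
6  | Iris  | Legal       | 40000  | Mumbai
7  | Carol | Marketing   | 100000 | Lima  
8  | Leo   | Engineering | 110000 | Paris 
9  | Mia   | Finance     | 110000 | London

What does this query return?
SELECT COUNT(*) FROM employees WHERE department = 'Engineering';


Counting rows where department = 'Engineering'
  Pete -> MATCH
  Leo -> MATCH


2


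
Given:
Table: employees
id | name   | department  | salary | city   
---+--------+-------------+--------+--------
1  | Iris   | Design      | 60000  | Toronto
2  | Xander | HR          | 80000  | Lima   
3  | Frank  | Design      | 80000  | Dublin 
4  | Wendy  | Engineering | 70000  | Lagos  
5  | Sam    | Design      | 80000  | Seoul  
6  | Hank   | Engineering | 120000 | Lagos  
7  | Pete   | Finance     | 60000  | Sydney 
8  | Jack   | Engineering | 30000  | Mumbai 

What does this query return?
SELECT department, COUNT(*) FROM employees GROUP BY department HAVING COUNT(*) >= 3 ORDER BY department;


Groups with count >= 3:
  Design: 3 -> PASS
  Engineering: 3 -> PASS
  Finance: 1 -> filtered out
  HR: 1 -> filtered out


2 groups:
Design, 3
Engineering, 3


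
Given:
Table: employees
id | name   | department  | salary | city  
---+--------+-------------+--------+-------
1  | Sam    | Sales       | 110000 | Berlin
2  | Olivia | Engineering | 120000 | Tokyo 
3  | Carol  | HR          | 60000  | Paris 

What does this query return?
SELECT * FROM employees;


SELECT * returns all 3 rows with all columns

3 rows:
1, Sam, Sales, 110000, Berlin
2, Olivia, Engineering, 120000, Tokyo
3, Carol, HR, 60000, Paris


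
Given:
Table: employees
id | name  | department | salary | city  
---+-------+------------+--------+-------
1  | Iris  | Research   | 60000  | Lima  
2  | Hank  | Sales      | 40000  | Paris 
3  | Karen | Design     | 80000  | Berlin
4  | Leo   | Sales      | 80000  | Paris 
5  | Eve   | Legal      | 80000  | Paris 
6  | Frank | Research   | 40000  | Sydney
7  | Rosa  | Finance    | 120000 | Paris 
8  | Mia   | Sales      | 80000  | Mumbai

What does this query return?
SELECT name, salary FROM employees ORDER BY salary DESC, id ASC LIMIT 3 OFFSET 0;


Sort by salary DESC (id ASC tiebreak), then skip 0 and take 3
Rows 1 through 3

3 rows:
Rosa, 120000
Karen, 80000
Leo, 80000


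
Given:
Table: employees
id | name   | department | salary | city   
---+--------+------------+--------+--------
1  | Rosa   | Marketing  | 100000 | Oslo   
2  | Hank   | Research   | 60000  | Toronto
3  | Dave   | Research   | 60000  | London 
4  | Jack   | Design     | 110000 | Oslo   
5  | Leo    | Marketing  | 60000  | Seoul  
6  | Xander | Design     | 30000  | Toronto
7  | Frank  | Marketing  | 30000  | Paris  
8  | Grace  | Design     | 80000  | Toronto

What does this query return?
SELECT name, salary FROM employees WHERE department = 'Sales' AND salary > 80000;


Filtering: department = 'Sales' AND salary > 80000
Matching: 0 rows

Empty result set (0 rows)


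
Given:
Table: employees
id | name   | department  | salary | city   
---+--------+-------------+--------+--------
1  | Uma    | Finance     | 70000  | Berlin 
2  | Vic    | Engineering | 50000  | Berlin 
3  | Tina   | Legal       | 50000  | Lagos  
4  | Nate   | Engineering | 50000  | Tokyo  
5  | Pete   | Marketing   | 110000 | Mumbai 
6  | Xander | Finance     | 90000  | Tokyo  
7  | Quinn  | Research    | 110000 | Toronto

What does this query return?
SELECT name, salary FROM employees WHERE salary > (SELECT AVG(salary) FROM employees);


Subquery: AVG(salary) = 75714.29
Filtering: salary > 75714.29
  Pete (110000) -> MATCH
  Xander (90000) -> MATCH
  Quinn (110000) -> MATCH


3 rows:
Pete, 110000
Xander, 90000
Quinn, 110000


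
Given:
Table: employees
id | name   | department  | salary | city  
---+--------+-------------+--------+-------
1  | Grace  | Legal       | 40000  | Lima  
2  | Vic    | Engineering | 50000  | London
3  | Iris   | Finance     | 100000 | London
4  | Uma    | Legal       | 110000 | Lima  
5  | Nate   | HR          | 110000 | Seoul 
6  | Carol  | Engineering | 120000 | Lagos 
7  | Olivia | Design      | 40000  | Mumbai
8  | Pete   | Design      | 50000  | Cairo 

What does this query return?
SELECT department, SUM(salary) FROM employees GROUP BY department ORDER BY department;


Summing salary within each department:
  Design: 40000 + 50000 = 90000
  Engineering: 50000 + 120000 = 170000
  Finance: 100000 = 100000
  HR: 110000 = 110000
  Legal: 40000 + 110000 = 150000


5 groups:
Design, 90000
Engineering, 170000
Finance, 100000
HR, 110000
Legal, 150000


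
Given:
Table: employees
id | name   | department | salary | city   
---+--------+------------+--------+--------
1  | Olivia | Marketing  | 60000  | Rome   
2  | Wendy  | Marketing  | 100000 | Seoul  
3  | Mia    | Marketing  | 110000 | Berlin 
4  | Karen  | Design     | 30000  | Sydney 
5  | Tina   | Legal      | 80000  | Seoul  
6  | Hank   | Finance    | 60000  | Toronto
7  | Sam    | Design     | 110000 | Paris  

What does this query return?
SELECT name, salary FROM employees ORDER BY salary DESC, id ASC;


Sorting by salary DESC, then id ASC for ties

7 rows:
Mia, 110000
Sam, 110000
Wendy, 100000
Tina, 80000
Olivia, 60000
Hank, 60000
Karen, 30000


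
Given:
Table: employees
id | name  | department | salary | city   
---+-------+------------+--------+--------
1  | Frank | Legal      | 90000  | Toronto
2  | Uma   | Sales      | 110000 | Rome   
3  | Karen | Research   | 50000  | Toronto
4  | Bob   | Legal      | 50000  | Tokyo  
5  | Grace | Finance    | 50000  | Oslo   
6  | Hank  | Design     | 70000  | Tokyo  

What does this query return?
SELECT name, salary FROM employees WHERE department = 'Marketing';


Filtering: department = 'Marketing'
Matching rows: 0

Empty result set (0 rows)


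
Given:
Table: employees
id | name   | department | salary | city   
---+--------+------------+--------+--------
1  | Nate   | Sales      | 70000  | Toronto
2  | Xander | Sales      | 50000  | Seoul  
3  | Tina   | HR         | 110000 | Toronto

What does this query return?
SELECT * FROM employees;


SELECT * returns all 3 rows with all columns

3 rows:
1, Nate, Sales, 70000, Toronto
2, Xander, Sales, 50000, Seoul
3, Tina, HR, 110000, Toronto


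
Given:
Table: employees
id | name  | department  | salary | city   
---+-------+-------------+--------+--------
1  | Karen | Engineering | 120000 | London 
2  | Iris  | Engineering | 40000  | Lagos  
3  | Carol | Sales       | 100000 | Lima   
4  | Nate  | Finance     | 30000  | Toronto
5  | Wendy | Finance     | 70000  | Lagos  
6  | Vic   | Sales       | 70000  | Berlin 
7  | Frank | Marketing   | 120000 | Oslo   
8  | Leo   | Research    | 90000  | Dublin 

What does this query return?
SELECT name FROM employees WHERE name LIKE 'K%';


LIKE 'K%' matches names starting with 'K'
Matching: 1

1 rows:
Karen


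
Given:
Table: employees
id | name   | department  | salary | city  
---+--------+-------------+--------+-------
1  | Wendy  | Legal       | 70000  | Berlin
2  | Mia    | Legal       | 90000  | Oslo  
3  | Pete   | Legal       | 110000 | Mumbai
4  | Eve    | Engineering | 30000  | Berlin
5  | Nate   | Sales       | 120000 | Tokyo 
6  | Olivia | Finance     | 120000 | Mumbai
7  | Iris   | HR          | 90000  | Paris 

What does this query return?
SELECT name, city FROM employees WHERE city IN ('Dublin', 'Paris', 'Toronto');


Filtering: city IN ('Dublin', 'Paris', 'Toronto')
Matching: 1 rows

1 rows:
Iris, Paris


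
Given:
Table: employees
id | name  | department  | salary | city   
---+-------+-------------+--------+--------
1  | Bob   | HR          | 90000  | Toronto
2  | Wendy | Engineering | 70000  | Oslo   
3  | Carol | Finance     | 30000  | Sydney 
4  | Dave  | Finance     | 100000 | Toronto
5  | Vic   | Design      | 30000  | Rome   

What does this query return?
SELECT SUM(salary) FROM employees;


SUM(salary) = 90000 + 70000 + 30000 + 100000 + 30000 = 320000

320000


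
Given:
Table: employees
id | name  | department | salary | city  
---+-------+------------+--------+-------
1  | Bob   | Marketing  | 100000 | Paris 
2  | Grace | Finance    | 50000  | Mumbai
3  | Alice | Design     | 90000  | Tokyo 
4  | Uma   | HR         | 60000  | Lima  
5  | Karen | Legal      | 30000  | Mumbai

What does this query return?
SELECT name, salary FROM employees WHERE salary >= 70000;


Filtering: salary >= 70000
Matching: 2 rows

2 rows:
Bob, 100000
Alice, 90000


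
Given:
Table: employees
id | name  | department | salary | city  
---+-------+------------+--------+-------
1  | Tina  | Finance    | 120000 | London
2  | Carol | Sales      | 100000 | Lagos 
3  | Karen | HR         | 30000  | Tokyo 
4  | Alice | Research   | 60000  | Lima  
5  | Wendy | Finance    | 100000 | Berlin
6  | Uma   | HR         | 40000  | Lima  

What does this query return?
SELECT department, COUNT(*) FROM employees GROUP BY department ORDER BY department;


Assigning each row to its department group:
  Tina -> Finance
  Carol -> Sales
  Karen -> HR
  Alice -> Research
  Wendy -> Finance
  Uma -> HR


4 groups:
Finance, 2
HR, 2
Research, 1
Sales, 1


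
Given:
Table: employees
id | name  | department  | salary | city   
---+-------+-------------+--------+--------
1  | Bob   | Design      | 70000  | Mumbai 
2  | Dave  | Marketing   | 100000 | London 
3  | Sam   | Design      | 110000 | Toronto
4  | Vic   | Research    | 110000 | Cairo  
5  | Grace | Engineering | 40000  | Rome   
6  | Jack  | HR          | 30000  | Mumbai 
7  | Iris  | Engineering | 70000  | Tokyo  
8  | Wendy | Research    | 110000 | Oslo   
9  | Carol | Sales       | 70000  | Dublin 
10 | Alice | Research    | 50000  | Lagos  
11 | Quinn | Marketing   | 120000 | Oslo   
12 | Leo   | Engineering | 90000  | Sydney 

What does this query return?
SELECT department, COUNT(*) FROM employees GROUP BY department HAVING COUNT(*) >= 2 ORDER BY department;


Groups with count >= 2:
  Design: 2 -> PASS
  Engineering: 3 -> PASS
  Marketing: 2 -> PASS
  Research: 3 -> PASS
  HR: 1 -> filtered out
  Sales: 1 -> filtered out


4 groups:
Design, 2
Engineering, 3
Marketing, 2
Research, 3


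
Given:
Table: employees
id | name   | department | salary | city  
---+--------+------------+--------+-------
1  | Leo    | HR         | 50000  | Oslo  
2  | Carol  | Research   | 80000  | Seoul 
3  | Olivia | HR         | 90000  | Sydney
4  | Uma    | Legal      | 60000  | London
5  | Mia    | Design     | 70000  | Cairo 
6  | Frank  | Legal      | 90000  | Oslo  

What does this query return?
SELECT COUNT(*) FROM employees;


COUNT(*) counts all rows

6


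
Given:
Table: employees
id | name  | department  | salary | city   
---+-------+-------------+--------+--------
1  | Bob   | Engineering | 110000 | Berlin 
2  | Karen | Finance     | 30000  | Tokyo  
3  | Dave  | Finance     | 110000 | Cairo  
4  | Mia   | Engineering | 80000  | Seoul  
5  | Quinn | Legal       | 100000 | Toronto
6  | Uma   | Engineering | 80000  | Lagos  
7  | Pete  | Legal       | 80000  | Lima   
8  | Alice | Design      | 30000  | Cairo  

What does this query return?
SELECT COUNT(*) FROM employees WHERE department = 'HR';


Counting rows where department = 'HR'


0


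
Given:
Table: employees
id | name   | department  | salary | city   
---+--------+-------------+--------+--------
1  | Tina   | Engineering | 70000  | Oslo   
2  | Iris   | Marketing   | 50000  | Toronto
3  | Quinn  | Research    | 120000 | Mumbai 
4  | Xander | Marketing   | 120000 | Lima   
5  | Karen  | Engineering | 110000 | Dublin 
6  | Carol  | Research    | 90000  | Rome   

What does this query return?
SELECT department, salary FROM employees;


Projecting columns: department, salary

6 rows:
Engineering, 70000
Marketing, 50000
Research, 120000
Marketing, 120000
Engineering, 110000
Research, 90000


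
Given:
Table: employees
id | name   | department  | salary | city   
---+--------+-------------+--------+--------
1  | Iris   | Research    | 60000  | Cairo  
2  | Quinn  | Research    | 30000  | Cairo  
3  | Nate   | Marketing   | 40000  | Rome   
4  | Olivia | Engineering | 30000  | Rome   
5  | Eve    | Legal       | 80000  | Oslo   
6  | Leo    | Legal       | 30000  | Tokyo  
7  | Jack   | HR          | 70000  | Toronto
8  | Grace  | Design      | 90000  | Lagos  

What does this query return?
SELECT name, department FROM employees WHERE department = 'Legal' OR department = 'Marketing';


Filtering: department = 'Legal' OR 'Marketing'
Matching: 3 rows

3 rows:
Nate, Marketing
Eve, Legal
Leo, Legal


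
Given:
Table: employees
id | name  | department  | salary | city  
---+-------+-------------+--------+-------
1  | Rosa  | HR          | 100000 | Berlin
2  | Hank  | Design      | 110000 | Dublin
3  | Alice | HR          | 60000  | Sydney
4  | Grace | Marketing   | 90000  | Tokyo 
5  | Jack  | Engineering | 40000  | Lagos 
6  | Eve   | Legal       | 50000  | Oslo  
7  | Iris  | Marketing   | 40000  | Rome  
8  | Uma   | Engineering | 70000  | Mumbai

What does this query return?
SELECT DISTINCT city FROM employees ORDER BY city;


All 'city' values (row order): Berlin, Dublin, Sydney, Tokyo, Lagos, Oslo, Rome, Mumbai
Removing duplicates leaves 8 unique value(s).

8 values:
Berlin
Dublin
Lagos
Mumbai
Oslo
Rome
Sydney
Tokyo


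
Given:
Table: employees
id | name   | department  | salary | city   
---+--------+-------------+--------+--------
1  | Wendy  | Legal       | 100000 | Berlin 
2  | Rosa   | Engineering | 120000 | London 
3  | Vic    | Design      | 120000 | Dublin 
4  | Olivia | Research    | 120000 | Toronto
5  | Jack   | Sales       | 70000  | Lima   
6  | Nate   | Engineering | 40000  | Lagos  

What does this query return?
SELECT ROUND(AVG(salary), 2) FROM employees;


SUM(salary) = 570000
COUNT = 6
ROUND(AVG, 2) = ROUND(570000 / 6, 2) = 95000.0

95000.0


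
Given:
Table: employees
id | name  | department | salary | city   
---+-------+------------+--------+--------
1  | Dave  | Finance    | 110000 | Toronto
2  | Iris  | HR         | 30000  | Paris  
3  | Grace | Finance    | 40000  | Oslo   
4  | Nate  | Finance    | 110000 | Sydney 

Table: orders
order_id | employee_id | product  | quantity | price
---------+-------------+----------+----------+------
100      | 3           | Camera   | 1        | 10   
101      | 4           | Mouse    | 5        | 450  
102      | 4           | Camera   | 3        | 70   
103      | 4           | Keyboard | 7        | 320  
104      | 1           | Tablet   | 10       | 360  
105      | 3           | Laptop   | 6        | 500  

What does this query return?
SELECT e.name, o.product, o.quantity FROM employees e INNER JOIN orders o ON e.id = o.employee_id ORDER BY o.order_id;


Joining employees.id = orders.employee_id:
  employee Grace (id=3) -> order Camera
  employee Nate (id=4) -> order Mouse
  employee Nate (id=4) -> order Camera
  employee Nate (id=4) -> order Keyboard
  employee Dave (id=1) -> order Tablet
  employee Grace (id=3) -> order Laptop


6 rows:
Grace, Camera, 1
Nate, Mouse, 5
Nate, Camera, 3
Nate, Keyboard, 7
Dave, Tablet, 10
Grace, Laptop, 6


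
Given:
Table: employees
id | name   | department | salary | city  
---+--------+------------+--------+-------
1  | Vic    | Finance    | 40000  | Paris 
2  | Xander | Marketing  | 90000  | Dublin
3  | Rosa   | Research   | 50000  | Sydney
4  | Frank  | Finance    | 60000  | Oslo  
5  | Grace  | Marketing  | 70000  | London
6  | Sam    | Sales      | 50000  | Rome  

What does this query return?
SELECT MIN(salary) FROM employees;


Salaries: 40000, 90000, 50000, 60000, 70000, 50000
MIN = 40000

40000


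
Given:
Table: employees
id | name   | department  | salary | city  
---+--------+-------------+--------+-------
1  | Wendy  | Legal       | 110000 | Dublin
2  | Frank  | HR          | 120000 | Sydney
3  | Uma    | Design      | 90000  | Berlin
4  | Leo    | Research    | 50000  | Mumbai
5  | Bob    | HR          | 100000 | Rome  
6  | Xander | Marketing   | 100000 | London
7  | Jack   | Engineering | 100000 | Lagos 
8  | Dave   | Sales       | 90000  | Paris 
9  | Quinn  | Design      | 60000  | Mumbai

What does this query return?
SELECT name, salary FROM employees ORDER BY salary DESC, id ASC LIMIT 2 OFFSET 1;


Sort by salary DESC (id ASC tiebreak), then skip 1 and take 2
Rows 2 through 3

2 rows:
Wendy, 110000
Bob, 100000


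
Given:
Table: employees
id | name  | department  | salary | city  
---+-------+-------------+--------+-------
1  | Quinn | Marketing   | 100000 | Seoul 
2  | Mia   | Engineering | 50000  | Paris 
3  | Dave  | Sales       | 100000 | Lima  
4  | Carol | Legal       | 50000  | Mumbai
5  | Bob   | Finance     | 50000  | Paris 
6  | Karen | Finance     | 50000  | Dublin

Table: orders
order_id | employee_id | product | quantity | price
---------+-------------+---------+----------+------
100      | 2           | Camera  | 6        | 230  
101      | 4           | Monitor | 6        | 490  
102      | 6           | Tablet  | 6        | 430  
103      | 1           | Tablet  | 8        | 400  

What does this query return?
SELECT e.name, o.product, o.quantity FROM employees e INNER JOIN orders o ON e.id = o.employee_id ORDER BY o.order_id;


Joining employees.id = orders.employee_id:
  employee Mia (id=2) -> order Camera
  employee Carol (id=4) -> order Monitor
  employee Karen (id=6) -> order Tablet
  employee Quinn (id=1) -> order Tablet


4 rows:
Mia, Camera, 6
Carol, Monitor, 6
Karen, Tablet, 6
Quinn, Tablet, 8


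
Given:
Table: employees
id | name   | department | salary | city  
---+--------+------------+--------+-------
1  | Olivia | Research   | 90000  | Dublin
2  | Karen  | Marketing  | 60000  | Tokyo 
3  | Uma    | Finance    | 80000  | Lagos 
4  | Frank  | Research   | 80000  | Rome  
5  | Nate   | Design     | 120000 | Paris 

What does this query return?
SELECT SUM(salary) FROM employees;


SUM(salary) = 90000 + 60000 + 80000 + 80000 + 120000 = 430000

430000


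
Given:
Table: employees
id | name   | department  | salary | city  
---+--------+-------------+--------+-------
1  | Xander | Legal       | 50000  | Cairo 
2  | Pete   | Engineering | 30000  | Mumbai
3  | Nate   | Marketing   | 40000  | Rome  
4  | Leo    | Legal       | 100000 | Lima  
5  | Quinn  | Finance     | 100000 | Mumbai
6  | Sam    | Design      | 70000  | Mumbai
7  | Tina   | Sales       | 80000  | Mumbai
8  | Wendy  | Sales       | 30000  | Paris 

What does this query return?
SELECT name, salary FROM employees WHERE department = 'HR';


Filtering: department = 'HR'
Matching rows: 0

Empty result set (0 rows)


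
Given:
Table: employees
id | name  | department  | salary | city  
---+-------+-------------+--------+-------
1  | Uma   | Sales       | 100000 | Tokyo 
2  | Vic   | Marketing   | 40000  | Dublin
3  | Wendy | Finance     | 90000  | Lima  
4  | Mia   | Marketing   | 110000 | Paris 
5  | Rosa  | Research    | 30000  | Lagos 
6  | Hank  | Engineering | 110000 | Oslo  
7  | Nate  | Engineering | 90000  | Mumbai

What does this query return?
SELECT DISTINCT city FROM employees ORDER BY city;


All 'city' values (row order): Tokyo, Dublin, Lima, Paris, Lagos, Oslo, Mumbai
Removing duplicates leaves 7 unique value(s).

7 values:
Dublin
Lagos
Lima
Mumbai
Oslo
Paris
Tokyo


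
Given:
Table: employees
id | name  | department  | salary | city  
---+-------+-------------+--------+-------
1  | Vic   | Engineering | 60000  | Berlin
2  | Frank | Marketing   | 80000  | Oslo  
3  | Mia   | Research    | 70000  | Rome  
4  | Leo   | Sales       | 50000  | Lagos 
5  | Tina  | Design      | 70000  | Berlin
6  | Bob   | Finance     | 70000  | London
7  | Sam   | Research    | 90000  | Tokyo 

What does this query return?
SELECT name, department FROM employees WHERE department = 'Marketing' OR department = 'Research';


Filtering: department = 'Marketing' OR 'Research'
Matching: 3 rows

3 rows:
Frank, Marketing
Mia, Research
Sam, Research


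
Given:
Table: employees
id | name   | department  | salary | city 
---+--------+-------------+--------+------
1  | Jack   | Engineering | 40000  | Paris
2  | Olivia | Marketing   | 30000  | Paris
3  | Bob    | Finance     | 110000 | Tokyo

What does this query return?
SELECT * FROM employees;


SELECT * returns all 3 rows with all columns

3 rows:
1, Jack, Engineering, 40000, Paris
2, Olivia, Marketing, 30000, Paris
3, Bob, Finance, 110000, Tokyo


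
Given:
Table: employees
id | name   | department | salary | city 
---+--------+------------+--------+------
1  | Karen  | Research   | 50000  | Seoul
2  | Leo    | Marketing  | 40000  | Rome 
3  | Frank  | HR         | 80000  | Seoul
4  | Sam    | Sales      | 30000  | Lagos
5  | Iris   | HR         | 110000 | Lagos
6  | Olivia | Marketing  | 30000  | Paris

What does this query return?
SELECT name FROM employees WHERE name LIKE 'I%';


LIKE 'I%' matches names starting with 'I'
Matching: 1

1 rows:
Iris


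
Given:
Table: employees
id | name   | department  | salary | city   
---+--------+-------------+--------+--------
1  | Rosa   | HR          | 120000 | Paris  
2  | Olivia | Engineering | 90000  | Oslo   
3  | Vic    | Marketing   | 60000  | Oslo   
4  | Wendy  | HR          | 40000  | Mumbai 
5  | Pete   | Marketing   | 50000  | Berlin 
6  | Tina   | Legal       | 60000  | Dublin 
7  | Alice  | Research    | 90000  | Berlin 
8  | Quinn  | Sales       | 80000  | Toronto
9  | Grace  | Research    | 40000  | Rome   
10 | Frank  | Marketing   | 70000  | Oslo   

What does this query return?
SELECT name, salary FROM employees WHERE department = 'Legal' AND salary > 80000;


Filtering: department = 'Legal' AND salary > 80000
Matching: 0 rows

Empty result set (0 rows)


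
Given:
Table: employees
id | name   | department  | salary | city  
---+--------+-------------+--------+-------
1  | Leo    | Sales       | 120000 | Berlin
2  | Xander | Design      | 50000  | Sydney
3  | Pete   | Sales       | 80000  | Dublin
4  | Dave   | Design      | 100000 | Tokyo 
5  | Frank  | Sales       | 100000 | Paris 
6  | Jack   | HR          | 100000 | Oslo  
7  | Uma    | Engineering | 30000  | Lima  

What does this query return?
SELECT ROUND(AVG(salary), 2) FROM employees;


SUM(salary) = 580000
COUNT = 7
ROUND(AVG, 2) = ROUND(580000 / 7, 2) = 82857.14

82857.14


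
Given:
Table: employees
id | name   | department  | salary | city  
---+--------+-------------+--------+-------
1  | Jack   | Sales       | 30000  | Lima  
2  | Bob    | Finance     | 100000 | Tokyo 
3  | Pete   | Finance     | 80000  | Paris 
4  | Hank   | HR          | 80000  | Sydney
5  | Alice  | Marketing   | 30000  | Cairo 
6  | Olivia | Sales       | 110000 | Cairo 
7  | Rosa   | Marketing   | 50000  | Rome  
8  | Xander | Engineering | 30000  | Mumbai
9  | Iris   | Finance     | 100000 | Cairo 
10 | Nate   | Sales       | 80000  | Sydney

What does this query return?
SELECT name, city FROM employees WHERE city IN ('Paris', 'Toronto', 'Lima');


Filtering: city IN ('Paris', 'Toronto', 'Lima')
Matching: 2 rows

2 rows:
Jack, Lima
Pete, Paris


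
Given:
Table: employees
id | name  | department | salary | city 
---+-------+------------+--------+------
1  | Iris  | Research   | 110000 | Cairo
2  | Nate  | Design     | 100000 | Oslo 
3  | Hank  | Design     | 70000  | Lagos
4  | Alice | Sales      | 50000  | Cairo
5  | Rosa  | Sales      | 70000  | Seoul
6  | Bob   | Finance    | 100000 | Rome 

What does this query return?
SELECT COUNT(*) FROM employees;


COUNT(*) counts all rows

6


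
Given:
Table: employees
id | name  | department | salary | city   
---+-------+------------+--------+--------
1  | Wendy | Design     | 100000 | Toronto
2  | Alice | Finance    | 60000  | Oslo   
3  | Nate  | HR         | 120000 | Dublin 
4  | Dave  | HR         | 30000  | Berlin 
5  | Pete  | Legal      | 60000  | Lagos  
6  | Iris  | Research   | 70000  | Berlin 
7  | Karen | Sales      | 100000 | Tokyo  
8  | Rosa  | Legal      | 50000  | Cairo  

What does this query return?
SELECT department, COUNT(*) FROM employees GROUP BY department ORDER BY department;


Assigning each row to its department group:
  Wendy -> Design
  Alice -> Finance
  Nate -> HR
  Dave -> HR
  Pete -> Legal
  Iris -> Research
  Karen -> Sales
  Rosa -> Legal


6 groups:
Design, 1
Finance, 1
HR, 2
Legal, 2
Research, 1
Sales, 1


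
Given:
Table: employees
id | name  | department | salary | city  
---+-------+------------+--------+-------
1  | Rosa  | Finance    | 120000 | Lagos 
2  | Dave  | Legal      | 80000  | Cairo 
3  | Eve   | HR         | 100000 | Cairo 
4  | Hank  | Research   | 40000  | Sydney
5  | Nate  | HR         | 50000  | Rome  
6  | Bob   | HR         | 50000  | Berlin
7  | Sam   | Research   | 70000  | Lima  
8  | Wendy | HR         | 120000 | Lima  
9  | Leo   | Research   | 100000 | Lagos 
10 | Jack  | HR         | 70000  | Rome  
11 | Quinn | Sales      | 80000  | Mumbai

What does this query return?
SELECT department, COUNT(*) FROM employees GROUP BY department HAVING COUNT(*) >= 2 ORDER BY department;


Groups with count >= 2:
  HR: 5 -> PASS
  Research: 3 -> PASS
  Finance: 1 -> filtered out
  Legal: 1 -> filtered out
  Sales: 1 -> filtered out


2 groups:
HR, 5
Research, 3


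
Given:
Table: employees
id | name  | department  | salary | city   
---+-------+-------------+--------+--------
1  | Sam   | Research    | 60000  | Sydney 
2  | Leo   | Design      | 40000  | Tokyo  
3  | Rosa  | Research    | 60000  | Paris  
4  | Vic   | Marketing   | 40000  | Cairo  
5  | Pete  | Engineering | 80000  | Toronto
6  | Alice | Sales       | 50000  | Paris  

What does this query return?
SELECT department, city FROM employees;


Projecting columns: department, city

6 rows:
Research, Sydney
Design, Tokyo
Research, Paris
Marketing, Cairo
Engineering, Toronto
Sales, Paris


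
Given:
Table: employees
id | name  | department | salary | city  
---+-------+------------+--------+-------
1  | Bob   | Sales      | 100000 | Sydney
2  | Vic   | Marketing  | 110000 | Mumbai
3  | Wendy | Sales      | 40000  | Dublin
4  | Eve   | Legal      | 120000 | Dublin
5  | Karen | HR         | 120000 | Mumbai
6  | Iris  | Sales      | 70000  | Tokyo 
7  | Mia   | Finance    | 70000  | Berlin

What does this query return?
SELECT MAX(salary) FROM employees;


Salaries: 100000, 110000, 40000, 120000, 120000, 70000, 70000
MAX = 120000

120000
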